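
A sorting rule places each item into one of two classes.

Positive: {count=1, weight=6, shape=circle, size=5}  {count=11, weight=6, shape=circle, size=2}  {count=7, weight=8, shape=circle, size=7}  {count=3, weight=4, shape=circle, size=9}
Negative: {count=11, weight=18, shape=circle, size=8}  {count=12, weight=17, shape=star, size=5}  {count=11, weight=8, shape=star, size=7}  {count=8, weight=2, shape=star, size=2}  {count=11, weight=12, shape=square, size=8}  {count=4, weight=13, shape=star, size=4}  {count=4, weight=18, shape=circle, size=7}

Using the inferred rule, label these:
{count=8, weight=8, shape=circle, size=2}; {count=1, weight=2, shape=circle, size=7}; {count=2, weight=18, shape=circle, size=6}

One predicate separates the groups cleanly: shape is circle AND weight ≤ 8.
{count=8, weight=8, shape=circle, size=2} → shape is circle, weight = 8 → Positive.
{count=1, weight=2, shape=circle, size=7} → shape is circle, weight = 2 → Positive.
{count=2, weight=18, shape=circle, size=6} → shape is circle, weight = 18 → Negative.

Positive, Positive, Negative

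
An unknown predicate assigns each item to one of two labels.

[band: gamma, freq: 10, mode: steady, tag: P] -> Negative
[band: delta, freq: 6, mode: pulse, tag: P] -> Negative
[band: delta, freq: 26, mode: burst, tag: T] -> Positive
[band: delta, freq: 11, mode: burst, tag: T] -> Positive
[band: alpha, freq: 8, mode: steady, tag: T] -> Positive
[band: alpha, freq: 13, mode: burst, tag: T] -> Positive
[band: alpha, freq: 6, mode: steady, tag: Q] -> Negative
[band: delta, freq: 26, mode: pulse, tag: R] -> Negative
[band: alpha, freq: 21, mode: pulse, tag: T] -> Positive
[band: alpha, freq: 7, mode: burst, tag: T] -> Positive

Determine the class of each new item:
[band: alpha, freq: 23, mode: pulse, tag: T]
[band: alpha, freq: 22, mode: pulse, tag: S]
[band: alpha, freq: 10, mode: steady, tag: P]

Positive, Negative, Negative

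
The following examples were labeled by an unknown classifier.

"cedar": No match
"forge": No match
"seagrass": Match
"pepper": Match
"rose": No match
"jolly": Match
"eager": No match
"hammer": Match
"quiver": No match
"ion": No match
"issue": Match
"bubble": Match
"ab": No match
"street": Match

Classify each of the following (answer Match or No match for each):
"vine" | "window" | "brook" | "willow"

No match, No match, Match, Match

The classifier is using: has a double letter.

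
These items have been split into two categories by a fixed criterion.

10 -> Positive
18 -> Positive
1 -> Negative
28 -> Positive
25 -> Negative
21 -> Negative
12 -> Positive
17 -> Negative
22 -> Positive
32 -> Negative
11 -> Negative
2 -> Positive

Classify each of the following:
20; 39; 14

Positive, Negative, Positive

The rule appears to be: even AND at most 28.
20: 20 is even, 20 ≤ 28, meets the rule → Positive. 39: 39 is odd, 39 > 28, fails this test → Negative. 14: 14 is even, 14 ≤ 28, meets the rule → Positive.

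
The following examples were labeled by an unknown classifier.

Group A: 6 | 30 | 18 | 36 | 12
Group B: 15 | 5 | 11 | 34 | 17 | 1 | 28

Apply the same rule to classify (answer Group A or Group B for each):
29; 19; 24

Comparing the two groups points to one rule — multiple of 6.
Group B: 29, since 29 = 6·4 + 5.
Group B: 19, since 19 = 6·3 + 1.
Group A: 24, since 24 = 6·4.

Group B, Group B, Group A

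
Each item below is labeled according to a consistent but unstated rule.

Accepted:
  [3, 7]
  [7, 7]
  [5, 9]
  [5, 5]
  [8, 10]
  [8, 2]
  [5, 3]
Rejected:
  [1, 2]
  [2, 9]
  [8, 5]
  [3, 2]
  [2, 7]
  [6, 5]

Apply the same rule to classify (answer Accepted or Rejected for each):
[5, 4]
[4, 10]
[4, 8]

Rejected, Accepted, Accepted

Every 'Accepted' example satisfies: sum is even. None of the 'Rejected' examples do.
[5, 4]: Rejected (5+4 = 9).
[4, 10]: Accepted (4+10 = 14).
[4, 8]: Accepted (4+8 = 12).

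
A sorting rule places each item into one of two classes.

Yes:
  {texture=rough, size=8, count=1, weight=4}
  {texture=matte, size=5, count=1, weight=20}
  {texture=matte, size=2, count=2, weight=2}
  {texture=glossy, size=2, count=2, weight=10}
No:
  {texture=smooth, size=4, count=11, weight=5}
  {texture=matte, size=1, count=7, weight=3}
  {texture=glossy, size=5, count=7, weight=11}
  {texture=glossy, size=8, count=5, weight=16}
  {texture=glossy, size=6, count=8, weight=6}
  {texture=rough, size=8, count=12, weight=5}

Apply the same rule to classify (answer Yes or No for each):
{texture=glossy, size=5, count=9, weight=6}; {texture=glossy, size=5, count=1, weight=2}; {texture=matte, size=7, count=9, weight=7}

The classifier is using: count ≤ 2.
{texture=glossy, size=5, count=9, weight=6} → count = 9 → No. {texture=glossy, size=5, count=1, weight=2} → count = 1 → Yes. {texture=matte, size=7, count=9, weight=7} → count = 9 → No.

No, Yes, No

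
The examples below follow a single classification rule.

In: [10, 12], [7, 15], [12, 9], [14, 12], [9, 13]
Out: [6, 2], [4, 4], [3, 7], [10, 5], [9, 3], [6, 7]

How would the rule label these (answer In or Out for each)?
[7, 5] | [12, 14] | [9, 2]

Out, In, Out

The rule appears to be: sum ≥ 21.
[7, 5] — 7+5 = 12, hence Out. [12, 14] — 12+14 = 26, hence In. [9, 2] — 9+2 = 11, hence Out.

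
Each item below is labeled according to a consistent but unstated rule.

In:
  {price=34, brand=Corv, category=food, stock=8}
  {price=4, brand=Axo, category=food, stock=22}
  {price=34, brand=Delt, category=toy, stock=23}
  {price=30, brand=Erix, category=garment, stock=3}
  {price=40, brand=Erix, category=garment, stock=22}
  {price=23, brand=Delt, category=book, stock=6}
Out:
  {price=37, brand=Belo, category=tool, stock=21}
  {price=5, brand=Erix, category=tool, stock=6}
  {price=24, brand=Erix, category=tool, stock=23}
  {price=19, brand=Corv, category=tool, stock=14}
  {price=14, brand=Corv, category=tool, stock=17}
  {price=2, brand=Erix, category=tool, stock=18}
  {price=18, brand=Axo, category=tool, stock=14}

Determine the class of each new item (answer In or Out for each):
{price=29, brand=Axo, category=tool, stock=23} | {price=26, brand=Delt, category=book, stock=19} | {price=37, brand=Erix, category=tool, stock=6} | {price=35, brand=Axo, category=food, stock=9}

Out, In, Out, In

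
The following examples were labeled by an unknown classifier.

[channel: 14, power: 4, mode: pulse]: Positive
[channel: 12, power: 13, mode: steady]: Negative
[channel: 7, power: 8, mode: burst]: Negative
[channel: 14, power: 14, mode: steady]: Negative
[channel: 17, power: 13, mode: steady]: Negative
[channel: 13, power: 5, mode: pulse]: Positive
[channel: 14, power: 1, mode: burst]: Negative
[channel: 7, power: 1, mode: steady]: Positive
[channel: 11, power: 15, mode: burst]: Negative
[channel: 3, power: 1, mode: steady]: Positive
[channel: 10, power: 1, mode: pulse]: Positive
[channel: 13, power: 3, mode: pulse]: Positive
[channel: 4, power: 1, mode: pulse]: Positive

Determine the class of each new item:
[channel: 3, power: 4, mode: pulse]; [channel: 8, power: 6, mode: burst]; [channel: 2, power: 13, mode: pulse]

Rule: mode is not burst AND power ≤ 5. This holds for each 'Positive' example and fails for each 'Negative' one.
[channel: 3, power: 4, mode: pulse]: mode is pulse, power = 4, passes → Positive. [channel: 8, power: 6, mode: burst]: mode is burst, power = 6, lacks this property → Negative. [channel: 2, power: 13, mode: pulse]: mode is pulse, power = 13, lacks this property → Negative.

Positive, Negative, Negative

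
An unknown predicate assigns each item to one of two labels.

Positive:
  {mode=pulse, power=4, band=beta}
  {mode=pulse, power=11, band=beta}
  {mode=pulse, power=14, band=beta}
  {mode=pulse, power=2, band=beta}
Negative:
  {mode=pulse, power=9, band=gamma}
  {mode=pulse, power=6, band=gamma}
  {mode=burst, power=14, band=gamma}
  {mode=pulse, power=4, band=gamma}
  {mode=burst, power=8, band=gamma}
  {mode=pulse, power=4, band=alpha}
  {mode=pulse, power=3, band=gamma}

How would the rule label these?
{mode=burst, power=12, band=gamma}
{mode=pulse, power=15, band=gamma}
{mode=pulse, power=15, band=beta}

Negative, Negative, Positive

Looking at the examples, the only property every 'Positive' case has and every 'Negative' case lacks is: band is beta.
Negative: {mode=burst, power=12, band=gamma}, since band is gamma.
Negative: {mode=pulse, power=15, band=gamma}, since band is gamma.
Positive: {mode=pulse, power=15, band=beta}, since band is beta.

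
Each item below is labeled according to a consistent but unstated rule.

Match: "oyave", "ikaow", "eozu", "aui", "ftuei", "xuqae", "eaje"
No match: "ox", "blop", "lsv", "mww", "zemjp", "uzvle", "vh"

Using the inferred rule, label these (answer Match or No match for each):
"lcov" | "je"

No match, No match

One predicate separates the groups cleanly: has ≥ 3 vowels.
"lcov" — 1 vowel, hence No match. "je" — 1 vowel, hence No match.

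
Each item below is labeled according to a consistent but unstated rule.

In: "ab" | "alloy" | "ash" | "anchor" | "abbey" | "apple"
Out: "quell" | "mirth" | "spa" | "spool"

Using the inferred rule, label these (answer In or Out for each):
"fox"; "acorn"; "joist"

A rule that fits every label: starts with 'a' — true of each 'In' example, false of each 'Out' one.
"fox": starts with 'f', fails the rule → Out.
"acorn": starts with 'a', fits → In.
"joist": starts with 'j', fails the rule → Out.

Out, In, Out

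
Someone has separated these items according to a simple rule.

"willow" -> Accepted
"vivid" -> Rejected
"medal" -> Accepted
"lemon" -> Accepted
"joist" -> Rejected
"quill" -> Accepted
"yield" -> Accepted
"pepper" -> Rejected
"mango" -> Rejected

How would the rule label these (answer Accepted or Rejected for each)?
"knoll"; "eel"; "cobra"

Accepted, Accepted, Rejected

Rule: contains 'l'. This holds for each 'Accepted' example and fails for each 'Rejected' one.
"knoll" — has 'l', hence Accepted.
"eel" — has 'l', hence Accepted.
"cobra" — no 'l', hence Rejected.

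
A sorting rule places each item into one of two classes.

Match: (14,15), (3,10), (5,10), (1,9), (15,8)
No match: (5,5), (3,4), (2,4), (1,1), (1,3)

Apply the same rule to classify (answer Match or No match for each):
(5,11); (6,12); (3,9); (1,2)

Match, Match, Match, No match

Every 'Match' example satisfies: second ≥ 8. None of the 'No match' examples do.
Match: (5,11), since second 11.
Match: (6,12), since second 12.
Match: (3,9), since second 9.
No match: (1,2), since second 2.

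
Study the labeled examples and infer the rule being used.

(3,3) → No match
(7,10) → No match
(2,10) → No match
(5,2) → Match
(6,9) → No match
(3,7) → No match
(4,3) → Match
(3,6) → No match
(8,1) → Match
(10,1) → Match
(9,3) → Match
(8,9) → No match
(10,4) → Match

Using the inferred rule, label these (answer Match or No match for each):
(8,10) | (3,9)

No match, No match

Every 'Match' example satisfies: first > second. None of the 'No match' examples do.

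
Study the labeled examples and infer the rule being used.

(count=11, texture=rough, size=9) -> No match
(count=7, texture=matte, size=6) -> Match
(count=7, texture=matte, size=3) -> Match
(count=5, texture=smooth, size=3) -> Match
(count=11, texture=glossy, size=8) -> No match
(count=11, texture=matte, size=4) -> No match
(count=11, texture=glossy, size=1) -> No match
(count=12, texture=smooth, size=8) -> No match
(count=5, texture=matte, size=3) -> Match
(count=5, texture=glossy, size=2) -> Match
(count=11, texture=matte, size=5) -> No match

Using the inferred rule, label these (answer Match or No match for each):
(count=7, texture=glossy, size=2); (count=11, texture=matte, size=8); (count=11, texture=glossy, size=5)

One predicate separates the groups cleanly: count ≤ 7.
(count=7, texture=glossy, size=2): count = 7 — satisfies this, so Match. (count=11, texture=matte, size=8): count = 11 — fails the rule, so No match. (count=11, texture=glossy, size=5): count = 11 — fails the rule, so No match.

Match, No match, No match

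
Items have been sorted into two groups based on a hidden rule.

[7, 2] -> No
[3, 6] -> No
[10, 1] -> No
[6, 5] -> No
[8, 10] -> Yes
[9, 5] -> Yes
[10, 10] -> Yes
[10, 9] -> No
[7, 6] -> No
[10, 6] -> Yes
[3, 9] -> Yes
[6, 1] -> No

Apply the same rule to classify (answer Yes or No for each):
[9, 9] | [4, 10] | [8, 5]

A rule that fits every label: sum is even — true of each 'Yes' example, false of each 'No' one.
[9, 9]: 9+9 = 18 — fits, so Yes. [4, 10]: 4+10 = 14 — fits, so Yes. [8, 5]: 8+5 = 13 — fails the rule, so No.

Yes, Yes, No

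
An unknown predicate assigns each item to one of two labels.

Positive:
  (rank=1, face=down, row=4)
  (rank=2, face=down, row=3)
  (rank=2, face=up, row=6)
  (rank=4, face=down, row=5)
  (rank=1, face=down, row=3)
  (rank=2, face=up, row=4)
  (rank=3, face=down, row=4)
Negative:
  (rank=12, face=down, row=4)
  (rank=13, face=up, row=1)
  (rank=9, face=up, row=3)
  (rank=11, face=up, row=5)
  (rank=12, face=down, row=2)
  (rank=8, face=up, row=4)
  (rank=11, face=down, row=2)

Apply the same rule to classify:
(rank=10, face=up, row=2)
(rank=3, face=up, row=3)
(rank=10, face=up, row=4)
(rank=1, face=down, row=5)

Negative, Positive, Negative, Positive

The simplest hypothesis consistent with all the labels is: rank ≤ 4.
(rank=10, face=up, row=2): rank = 10, does not fit → Negative. (rank=3, face=up, row=3): rank = 3, passes → Positive. (rank=10, face=up, row=4): rank = 10, does not fit → Negative. (rank=1, face=down, row=5): rank = 1, passes → Positive.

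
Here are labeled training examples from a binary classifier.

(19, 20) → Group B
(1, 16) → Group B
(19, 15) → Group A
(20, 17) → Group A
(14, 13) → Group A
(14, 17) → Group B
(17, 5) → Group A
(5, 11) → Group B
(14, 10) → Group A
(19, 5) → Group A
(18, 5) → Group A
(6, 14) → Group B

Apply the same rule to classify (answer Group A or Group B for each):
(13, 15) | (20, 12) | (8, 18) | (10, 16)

The distinguishing property — first > second — holds for all the 'Group A' cases and none of the 'Group B' cases.
(13, 15) — 13 < 15, hence Group B. (20, 12) — 20 > 12, hence Group A. (8, 18) — 8 < 18, hence Group B. (10, 16) — 10 < 16, hence Group B.

Group B, Group A, Group B, Group B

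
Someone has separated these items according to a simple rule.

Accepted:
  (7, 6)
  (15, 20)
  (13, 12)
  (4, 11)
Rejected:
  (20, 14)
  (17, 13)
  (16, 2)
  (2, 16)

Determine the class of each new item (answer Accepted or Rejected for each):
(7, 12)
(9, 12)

Accepted, Accepted

The common property of the 'Accepted' items is: sum is odd. No 'Rejected' item has it.
(7, 12): 7+12 = 19, qualifies → Accepted.
(9, 12): 9+12 = 21, qualifies → Accepted.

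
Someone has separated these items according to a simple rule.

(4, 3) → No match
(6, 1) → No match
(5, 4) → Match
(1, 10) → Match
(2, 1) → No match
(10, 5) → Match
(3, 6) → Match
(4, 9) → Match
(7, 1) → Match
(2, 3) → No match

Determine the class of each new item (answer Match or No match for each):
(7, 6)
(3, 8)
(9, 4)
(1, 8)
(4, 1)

Match, Match, Match, Match, No match

'Match' ⟺ sum ≥ 8.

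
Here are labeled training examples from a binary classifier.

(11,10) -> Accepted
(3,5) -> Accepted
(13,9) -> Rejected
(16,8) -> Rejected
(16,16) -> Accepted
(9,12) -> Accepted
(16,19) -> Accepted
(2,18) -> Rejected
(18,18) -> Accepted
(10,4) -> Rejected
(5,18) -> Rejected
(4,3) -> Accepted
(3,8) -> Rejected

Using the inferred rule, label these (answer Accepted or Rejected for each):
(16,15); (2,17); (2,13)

Accepted, Rejected, Rejected

One predicate separates the groups cleanly: |first − second| ≤ 3.
(16,15) → |16−15| = 1 → Accepted. (2,17) → |2−17| = 15 → Rejected. (2,13) → |2−13| = 11 → Rejected.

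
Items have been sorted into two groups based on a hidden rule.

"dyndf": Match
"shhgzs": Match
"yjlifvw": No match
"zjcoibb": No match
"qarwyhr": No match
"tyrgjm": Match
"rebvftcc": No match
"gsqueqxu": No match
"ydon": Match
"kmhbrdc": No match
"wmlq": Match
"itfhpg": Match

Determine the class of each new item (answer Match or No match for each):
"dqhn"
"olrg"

The simplest hypothesis consistent with all the labels is: length ≤ 6.
Match: "dqhn", since length 4.
Match: "olrg", since length 4.

Match, Match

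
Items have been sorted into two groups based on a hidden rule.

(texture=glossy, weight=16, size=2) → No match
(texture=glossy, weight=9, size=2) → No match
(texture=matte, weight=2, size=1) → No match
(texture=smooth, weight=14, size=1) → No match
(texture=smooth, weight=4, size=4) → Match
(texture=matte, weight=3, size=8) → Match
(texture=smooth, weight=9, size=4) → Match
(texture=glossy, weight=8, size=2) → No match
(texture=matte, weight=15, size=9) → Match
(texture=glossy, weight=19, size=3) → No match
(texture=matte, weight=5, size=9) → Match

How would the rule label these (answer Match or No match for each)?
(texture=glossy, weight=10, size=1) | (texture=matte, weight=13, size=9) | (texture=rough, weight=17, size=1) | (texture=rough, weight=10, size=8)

No match, Match, No match, Match

One predicate separates the groups cleanly: size ≥ 4.
No match: (texture=glossy, weight=10, size=1), since size = 1. Match: (texture=matte, weight=13, size=9), since size = 9. No match: (texture=rough, weight=17, size=1), since size = 1. Match: (texture=rough, weight=10, size=8), since size = 8.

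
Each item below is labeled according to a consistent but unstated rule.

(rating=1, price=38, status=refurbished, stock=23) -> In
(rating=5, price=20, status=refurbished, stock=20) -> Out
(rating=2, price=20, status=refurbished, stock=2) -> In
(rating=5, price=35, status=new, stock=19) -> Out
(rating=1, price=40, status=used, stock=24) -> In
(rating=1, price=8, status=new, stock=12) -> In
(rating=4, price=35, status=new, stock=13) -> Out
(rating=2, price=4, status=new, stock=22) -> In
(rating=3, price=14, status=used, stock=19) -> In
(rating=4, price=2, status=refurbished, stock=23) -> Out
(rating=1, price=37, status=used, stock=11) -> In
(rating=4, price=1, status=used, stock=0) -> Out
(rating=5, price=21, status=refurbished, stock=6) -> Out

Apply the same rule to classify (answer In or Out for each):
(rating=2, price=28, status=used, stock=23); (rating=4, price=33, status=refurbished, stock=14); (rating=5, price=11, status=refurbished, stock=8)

In, Out, Out

One predicate separates the groups cleanly: rating ≤ 3.
(rating=2, price=28, status=used, stock=23): rating = 2, checks out → In.
(rating=4, price=33, status=refurbished, stock=14): rating = 4, doesn't qualify → Out.
(rating=5, price=11, status=refurbished, stock=8): rating = 5, doesn't qualify → Out.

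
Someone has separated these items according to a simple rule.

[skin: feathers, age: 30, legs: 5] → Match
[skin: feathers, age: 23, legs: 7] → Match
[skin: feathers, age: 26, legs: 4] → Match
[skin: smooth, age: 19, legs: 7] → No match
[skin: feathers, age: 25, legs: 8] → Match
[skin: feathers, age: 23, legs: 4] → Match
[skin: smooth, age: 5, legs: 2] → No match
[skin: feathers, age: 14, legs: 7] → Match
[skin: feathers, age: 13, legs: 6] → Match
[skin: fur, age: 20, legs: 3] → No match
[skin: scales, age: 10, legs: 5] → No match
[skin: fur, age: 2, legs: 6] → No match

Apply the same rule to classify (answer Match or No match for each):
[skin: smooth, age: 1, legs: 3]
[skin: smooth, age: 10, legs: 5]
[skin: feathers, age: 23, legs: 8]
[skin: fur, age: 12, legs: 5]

No match, No match, Match, No match

The rule appears to be: skin is feathers.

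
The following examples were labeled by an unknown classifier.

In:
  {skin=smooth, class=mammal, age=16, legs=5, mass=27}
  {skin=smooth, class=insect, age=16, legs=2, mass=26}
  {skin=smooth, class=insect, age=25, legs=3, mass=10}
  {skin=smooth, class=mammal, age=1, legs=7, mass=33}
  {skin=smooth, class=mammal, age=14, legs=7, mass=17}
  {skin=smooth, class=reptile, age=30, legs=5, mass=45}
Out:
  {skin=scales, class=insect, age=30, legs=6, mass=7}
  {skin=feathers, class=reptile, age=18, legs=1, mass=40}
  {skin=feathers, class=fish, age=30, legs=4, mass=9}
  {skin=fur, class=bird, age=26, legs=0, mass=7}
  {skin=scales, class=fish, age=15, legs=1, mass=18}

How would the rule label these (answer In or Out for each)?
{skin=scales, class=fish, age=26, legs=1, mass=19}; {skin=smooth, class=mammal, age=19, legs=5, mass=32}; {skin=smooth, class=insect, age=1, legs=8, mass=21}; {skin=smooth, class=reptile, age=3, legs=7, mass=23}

Looking at the examples, the only property every 'In' case has and every 'Out' case lacks is: skin is smooth.

Out, In, In, In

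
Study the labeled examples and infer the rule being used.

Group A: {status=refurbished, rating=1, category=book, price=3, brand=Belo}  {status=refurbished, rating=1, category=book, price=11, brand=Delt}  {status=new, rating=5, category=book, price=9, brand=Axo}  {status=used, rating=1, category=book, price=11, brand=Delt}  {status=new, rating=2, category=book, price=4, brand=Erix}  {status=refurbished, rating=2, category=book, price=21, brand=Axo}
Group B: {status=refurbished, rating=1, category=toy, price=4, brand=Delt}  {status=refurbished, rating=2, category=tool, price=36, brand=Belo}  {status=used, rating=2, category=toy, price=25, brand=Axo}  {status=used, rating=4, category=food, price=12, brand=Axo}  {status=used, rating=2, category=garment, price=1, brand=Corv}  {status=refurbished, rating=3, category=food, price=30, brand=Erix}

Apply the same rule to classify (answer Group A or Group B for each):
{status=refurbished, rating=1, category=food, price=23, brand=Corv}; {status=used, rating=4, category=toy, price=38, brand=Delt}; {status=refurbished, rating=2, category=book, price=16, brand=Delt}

Group B, Group B, Group A

Every 'Group A' example satisfies: category is book. None of the 'Group B' examples do.
Group B: {status=refurbished, rating=1, category=food, price=23, brand=Corv}, since category is food. Group B: {status=used, rating=4, category=toy, price=38, brand=Delt}, since category is toy. Group A: {status=refurbished, rating=2, category=book, price=16, brand=Delt}, since category is book.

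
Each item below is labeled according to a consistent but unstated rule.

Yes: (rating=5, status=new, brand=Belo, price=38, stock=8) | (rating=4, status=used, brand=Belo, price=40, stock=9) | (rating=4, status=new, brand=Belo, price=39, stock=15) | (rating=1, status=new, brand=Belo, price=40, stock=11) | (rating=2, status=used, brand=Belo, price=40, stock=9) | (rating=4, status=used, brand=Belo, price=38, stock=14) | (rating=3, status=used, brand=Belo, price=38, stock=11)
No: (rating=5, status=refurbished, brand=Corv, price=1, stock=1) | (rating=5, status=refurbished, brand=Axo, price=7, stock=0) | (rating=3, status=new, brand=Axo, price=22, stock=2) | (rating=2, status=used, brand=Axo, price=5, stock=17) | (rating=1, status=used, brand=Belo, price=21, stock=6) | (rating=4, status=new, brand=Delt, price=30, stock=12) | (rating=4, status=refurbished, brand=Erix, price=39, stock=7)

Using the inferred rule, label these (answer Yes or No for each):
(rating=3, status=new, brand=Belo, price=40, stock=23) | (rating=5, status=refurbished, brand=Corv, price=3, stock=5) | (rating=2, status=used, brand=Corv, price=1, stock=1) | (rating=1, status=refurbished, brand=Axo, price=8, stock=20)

The simplest hypothesis consistent with all the labels is: brand is Belo AND stock ≥ 7.
Yes: (rating=3, status=new, brand=Belo, price=40, stock=23), since brand is Belo, stock = 23. No: (rating=5, status=refurbished, brand=Corv, price=3, stock=5), since brand is Corv, stock = 5. No: (rating=2, status=used, brand=Corv, price=1, stock=1), since brand is Corv, stock = 1. No: (rating=1, status=refurbished, brand=Axo, price=8, stock=20), since brand is Axo, stock = 20.

Yes, No, No, No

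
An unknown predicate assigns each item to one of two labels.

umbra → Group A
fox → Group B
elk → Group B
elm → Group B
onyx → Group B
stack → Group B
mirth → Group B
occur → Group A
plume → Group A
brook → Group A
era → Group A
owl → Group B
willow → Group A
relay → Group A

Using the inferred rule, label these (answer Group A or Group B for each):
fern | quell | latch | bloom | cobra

The pattern is that an item is 'Group A' exactly when: has ≥ 2 vowels.
fern — 1 vowel, hence Group B. quell — 2 vowels, hence Group A. latch — 1 vowel, hence Group B. bloom — 2 vowels, hence Group A. cobra — 2 vowels, hence Group A.

Group B, Group A, Group B, Group A, Group A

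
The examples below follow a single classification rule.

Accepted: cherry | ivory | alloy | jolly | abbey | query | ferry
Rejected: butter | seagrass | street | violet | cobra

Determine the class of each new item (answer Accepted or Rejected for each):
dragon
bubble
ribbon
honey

Rule: contains 'y'. This holds for each 'Accepted' example and fails for each 'Rejected' one.
dragon → no 'y' → Rejected.
bubble → no 'y' → Rejected.
ribbon → no 'y' → Rejected.
honey → has 'y' → Accepted.

Rejected, Rejected, Rejected, Accepted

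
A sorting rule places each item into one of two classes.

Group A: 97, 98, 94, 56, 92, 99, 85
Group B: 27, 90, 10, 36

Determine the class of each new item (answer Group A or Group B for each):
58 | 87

Group A, Group A

Rule: digit sum ≥ 10. This holds for each 'Group A' example and fails for each 'Group B' one.
58: Group A (digit sum 5+8 = 13). 87: Group A (digit sum 8+7 = 15).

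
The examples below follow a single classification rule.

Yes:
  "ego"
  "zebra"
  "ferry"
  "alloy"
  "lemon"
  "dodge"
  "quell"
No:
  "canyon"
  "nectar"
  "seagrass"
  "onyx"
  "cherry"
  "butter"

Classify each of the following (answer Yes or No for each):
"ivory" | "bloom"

Yes, Yes

A rule that fits every label: odd length — true of each 'Yes' example, false of each 'No' one.
"ivory" — length 5, hence Yes.
"bloom" — length 5, hence Yes.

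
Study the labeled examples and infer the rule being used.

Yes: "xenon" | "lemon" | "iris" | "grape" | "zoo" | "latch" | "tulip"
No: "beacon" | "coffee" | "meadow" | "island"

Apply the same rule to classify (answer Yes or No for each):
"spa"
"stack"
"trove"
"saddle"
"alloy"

Yes, Yes, Yes, No, Yes

One predicate separates the groups cleanly: length ≤ 5.
Yes: "spa", since length 3. Yes: "stack", since length 5. Yes: "trove", since length 5. No: "saddle", since length 6. Yes: "alloy", since length 5.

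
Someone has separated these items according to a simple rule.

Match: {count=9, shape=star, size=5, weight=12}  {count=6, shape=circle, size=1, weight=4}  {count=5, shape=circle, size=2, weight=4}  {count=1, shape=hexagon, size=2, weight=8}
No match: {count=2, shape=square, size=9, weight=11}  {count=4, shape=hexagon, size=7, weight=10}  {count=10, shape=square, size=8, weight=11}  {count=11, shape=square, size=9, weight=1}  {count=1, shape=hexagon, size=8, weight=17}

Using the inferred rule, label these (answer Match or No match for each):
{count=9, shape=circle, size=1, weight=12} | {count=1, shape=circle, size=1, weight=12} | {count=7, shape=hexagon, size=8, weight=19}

Match, Match, No match

The classifier is using: size ≤ 5.
Match: {count=9, shape=circle, size=1, weight=12}, since size = 1.
Match: {count=1, shape=circle, size=1, weight=12}, since size = 1.
No match: {count=7, shape=hexagon, size=8, weight=19}, since size = 8.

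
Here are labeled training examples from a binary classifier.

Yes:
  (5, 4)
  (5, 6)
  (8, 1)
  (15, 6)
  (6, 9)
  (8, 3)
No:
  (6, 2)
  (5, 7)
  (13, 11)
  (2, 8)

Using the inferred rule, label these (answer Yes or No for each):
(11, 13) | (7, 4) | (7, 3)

Comparing the two groups points to one rule — sum is odd.

No, Yes, No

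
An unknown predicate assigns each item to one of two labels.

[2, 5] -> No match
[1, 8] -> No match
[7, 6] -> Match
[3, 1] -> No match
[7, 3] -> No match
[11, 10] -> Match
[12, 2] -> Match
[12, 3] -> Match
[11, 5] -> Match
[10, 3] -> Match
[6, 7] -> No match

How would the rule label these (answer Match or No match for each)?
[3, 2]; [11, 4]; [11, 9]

The classifier is using: first > second AND sum ≥ 13.
No match: [3, 2], since 3 > 2, 3+2 = 5.
Match: [11, 4], since 11 > 4, 11+4 = 15.
Match: [11, 9], since 11 > 9, 11+9 = 20.

No match, Match, Match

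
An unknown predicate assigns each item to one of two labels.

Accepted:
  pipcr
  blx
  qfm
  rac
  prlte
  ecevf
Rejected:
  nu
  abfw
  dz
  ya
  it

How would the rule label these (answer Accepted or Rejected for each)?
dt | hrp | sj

Rejected, Accepted, Rejected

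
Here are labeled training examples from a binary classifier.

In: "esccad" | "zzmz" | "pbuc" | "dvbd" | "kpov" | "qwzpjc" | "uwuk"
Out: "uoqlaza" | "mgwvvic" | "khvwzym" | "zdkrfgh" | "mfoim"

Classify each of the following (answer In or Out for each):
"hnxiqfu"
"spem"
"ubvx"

Out, In, In

Checking candidate rules against both groups, what survives is: even length.
Out: "hnxiqfu", since length 7. In: "spem", since length 4. In: "ubvx", since length 4.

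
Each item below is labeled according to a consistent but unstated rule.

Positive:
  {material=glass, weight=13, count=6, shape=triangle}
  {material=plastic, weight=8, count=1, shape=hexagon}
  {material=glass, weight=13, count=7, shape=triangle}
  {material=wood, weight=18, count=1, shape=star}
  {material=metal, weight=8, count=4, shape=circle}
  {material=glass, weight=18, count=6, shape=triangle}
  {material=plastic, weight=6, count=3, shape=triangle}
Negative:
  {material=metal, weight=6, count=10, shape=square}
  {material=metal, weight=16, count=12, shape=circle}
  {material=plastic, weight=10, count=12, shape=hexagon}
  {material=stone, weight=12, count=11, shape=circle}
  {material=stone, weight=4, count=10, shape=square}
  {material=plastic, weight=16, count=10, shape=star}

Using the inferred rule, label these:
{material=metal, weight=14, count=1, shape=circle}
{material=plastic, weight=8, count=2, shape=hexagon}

The classifier is using: count ≤ 7.
{material=metal, weight=14, count=1, shape=circle} — count = 1, hence Positive.
{material=plastic, weight=8, count=2, shape=hexagon} — count = 2, hence Positive.

Positive, Positive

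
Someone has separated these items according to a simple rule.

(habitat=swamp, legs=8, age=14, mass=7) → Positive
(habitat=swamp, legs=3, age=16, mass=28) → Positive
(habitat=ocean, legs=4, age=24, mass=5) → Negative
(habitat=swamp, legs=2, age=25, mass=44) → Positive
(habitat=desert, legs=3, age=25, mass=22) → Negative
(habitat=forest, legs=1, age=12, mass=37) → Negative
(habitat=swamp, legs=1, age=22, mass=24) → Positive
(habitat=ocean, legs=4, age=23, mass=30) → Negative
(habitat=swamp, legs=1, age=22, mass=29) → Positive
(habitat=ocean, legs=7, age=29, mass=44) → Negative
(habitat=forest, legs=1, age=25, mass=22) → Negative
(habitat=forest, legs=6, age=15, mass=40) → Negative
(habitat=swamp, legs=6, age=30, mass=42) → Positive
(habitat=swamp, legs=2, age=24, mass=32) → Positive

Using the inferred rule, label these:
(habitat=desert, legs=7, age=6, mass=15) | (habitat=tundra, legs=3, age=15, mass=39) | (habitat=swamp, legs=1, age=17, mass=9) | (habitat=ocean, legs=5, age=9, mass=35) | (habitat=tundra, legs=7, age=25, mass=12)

Rule: habitat is swamp. This holds for each 'Positive' example and fails for each 'Negative' one.
(habitat=desert, legs=7, age=6, mass=15) — habitat is desert, hence Negative. (habitat=tundra, legs=3, age=15, mass=39) — habitat is tundra, hence Negative. (habitat=swamp, legs=1, age=17, mass=9) — habitat is swamp, hence Positive. (habitat=ocean, legs=5, age=9, mass=35) — habitat is ocean, hence Negative. (habitat=tundra, legs=7, age=25, mass=12) — habitat is tundra, hence Negative.

Negative, Negative, Positive, Negative, Negative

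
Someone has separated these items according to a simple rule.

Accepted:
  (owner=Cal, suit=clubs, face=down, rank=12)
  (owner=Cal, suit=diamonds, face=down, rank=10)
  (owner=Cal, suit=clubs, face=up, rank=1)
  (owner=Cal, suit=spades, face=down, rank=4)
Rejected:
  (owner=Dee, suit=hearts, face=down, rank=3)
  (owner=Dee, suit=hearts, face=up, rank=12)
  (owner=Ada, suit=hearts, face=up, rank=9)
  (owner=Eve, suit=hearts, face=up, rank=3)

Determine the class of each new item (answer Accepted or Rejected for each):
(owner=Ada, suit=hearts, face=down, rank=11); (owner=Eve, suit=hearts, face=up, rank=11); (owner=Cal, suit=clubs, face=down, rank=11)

Rejected, Rejected, Accepted

The pattern is that an item is 'Accepted' exactly when: owner is Cal.
(owner=Ada, suit=hearts, face=down, rank=11): Rejected (owner is Ada). (owner=Eve, suit=hearts, face=up, rank=11): Rejected (owner is Eve). (owner=Cal, suit=clubs, face=down, rank=11): Accepted (owner is Cal).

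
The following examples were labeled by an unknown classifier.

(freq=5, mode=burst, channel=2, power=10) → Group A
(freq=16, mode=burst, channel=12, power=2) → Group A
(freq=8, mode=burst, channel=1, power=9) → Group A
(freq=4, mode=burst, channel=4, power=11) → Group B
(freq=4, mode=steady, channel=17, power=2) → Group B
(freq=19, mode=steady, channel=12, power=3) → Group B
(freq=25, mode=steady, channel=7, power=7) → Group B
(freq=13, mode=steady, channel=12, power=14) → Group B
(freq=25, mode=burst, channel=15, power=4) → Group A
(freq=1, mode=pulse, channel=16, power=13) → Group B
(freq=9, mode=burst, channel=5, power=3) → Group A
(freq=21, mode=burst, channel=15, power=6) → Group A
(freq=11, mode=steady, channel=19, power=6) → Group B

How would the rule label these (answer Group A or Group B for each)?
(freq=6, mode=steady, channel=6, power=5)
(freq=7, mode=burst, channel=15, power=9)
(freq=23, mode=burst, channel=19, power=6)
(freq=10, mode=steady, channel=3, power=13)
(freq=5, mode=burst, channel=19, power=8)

One predicate separates the groups cleanly: mode is burst AND freq ≥ 5.
(freq=6, mode=steady, channel=6, power=5): mode is steady, freq = 6 — does not fit, so Group B. (freq=7, mode=burst, channel=15, power=9): mode is burst, freq = 7 — fits, so Group A. (freq=23, mode=burst, channel=19, power=6): mode is burst, freq = 23 — fits, so Group A. (freq=10, mode=steady, channel=3, power=13): mode is steady, freq = 10 — does not fit, so Group B. (freq=5, mode=burst, channel=19, power=8): mode is burst, freq = 5 — fits, so Group A.

Group B, Group A, Group A, Group B, Group A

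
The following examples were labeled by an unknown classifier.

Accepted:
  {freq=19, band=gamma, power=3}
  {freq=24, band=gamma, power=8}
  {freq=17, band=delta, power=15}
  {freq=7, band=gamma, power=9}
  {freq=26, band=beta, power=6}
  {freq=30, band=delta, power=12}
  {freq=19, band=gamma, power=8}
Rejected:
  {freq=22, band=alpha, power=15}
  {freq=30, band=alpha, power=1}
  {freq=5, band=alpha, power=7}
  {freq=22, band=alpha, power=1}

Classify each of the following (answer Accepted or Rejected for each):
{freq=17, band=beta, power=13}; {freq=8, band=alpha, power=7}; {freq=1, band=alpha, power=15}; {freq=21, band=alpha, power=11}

Accepted, Rejected, Rejected, Rejected

The pattern is that an item is 'Accepted' exactly when: band is not alpha.
{freq=17, band=beta, power=13}: band is beta — qualifies, so Accepted.
{freq=8, band=alpha, power=7}: band is alpha — doesn't qualify, so Rejected.
{freq=1, band=alpha, power=15}: band is alpha — doesn't qualify, so Rejected.
{freq=21, band=alpha, power=11}: band is alpha — doesn't qualify, so Rejected.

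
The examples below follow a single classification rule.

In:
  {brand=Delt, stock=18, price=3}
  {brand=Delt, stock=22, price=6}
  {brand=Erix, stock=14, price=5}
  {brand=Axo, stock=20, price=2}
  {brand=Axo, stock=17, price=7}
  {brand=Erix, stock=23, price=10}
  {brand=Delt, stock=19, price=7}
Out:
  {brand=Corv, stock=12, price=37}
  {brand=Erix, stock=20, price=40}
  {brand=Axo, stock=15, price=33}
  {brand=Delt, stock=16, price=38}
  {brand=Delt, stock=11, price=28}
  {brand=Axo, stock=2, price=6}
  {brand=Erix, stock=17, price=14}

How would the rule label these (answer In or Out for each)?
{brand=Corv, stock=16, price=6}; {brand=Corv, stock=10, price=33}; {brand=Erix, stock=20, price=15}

'In' ⟺ price ≤ 10 AND stock ≥ 11.

In, Out, Out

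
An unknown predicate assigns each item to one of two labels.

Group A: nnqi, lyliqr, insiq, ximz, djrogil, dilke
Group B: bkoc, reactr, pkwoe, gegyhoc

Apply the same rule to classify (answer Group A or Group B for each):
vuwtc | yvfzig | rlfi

One predicate separates the groups cleanly: contains 'i'.
vuwtc: no 'i' — does not fit, so Group B. yvfzig: has 'i' — satisfies this, so Group A. rlfi: has 'i' — satisfies this, so Group A.

Group B, Group A, Group A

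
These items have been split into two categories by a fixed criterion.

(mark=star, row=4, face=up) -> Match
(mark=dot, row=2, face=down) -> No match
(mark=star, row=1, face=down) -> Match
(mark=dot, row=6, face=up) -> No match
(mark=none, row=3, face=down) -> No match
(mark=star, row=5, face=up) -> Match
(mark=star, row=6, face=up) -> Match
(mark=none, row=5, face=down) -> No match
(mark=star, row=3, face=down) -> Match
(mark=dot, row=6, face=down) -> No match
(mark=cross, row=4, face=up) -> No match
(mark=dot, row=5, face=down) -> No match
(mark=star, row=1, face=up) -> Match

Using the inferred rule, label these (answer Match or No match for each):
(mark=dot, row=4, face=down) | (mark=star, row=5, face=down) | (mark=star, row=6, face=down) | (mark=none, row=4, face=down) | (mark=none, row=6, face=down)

No match, Match, Match, No match, No match

One predicate separates the groups cleanly: mark is star.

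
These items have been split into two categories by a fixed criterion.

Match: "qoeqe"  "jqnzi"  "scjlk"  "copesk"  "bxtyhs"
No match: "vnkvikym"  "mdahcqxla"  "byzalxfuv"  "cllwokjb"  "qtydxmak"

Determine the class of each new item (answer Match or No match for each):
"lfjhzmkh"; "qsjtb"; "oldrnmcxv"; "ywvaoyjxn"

No match, Match, No match, No match

'Match' ⟺ length ≤ 6.
"lfjhzmkh": length 8, does not pass → No match. "qsjtb": length 5, passes → Match. "oldrnmcxv": length 9, does not pass → No match. "ywvaoyjxn": length 9, does not pass → No match.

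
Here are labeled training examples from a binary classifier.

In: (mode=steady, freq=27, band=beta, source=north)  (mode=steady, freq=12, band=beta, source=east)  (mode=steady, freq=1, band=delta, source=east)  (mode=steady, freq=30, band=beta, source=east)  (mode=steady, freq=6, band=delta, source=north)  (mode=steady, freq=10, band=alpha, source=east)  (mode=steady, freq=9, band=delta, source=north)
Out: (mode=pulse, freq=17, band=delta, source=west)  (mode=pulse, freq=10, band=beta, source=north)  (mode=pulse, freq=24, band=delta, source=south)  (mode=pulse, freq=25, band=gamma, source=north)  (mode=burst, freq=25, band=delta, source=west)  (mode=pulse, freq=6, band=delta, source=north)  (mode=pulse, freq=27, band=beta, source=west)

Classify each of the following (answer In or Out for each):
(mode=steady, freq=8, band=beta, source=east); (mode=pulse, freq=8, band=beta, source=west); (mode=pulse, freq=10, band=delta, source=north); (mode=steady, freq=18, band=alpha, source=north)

In, Out, Out, In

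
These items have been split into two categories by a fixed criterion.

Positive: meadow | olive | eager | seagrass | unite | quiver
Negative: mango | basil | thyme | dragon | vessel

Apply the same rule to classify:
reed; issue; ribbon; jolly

Negative, Positive, Negative, Negative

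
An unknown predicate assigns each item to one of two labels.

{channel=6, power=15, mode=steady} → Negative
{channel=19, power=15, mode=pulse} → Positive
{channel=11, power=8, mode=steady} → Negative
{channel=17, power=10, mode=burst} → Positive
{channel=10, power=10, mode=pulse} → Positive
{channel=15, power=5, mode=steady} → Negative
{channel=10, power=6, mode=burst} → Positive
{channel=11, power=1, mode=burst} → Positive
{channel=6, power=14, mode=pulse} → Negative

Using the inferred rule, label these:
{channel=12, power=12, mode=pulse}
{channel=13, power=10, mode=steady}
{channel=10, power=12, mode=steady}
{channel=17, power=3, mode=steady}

A rule that fits every label: mode is not steady AND channel ≥ 10 — true of each 'Positive' example, false of each 'Negative' one.

Positive, Negative, Negative, Negative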